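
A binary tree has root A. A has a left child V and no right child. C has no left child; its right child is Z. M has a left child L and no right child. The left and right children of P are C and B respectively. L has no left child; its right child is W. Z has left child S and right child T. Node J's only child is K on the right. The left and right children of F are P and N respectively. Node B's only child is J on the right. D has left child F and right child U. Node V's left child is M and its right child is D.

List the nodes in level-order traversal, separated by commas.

Level-order visits nodes level by level from the root, left to right within each level.
Level 0: A
Level 1: V
Level 2: M, D
Level 3: L, F, U
Level 4: W, P, N
Level 5: C, B
Level 6: Z, J
Level 7: S, T, K

A, V, M, D, L, F, U, W, P, N, C, B, Z, J, S, T, K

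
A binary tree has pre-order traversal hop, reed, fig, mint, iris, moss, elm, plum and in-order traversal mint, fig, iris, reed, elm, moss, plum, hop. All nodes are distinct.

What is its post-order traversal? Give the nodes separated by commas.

The first element of pre-order is the root; it splits in-order into left and right subtrees.
Root hop: left subtree has 7 nodes {mint, fig, iris, reed, elm, moss, plum}, right has 0 { }.
  Root reed: left subtree has 3 nodes {mint, fig, iris}, right has 3 {elm, moss, plum}.
    Root fig: left subtree has 1 node {mint}, right has 1 {iris}.
    Root moss: left subtree has 1 node {elm}, right has 1 {plum}.

mint, iris, fig, elm, plum, moss, reed, hop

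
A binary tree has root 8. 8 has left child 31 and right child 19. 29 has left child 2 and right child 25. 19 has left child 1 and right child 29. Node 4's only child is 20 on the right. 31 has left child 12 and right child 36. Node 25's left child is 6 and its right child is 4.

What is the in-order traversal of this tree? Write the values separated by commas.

In-order visits the left subtree, then the node, then the right subtree.
At 8: go left to 31.
  At 31: go left to 12.
    12 is a leaf — visit 12.
  Visit 31.
  At 31: go right to 36.
    36 is a leaf — visit 36.
Visit 8.
At 8: go right to 19.
  At 19: go left to 1.
    1 is a leaf — visit 1.
  Visit 19.
  At 19: go right to 29.
    At 29: go left to 2.
      2 is a leaf — visit 2.
    Visit 29.
    At 29: go right to 25.
      At 25: go left to 6.
        6 is a leaf — visit 6.
      Visit 25.
      At 25: go right to 4.
        At 4: no left child.
        Visit 4.
        At 4: go right to 20.
          20 is a leaf — visit 20.

12, 31, 36, 8, 1, 19, 2, 29, 6, 25, 4, 20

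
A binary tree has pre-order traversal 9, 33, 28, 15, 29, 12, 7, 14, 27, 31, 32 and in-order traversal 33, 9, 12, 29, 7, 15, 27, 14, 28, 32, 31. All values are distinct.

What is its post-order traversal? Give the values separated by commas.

The first element of pre-order is the root; it splits in-order into left and right subtrees.
Root 9: left subtree has 1 node {33}, right has 9 {12, 29, 7, 15, 27, 14, 28, 32, 31}.
  Root 28: left subtree has 6 nodes {12, 29, 7, 15, 27, 14}, right has 2 {32, 31}.
    Root 15: left subtree has 3 nodes {12, 29, 7}, right has 2 {27, 14}.
      Root 29: left subtree has 1 node {12}, right has 1 {7}.
      Root 14: left subtree has 1 node {27}, right has 0 { }.
    Root 31: left subtree has 1 node {32}, right has 0 { }.

33, 12, 7, 29, 27, 14, 15, 32, 31, 28, 9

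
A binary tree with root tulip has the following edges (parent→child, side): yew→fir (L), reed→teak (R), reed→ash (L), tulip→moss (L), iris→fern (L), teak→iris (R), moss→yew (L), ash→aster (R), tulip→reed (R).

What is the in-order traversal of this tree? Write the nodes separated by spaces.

fir yew moss tulip ash aster reed teak fern iris

In-order visits the left subtree, then the node, then the right subtree.
At tulip: go left to moss.
  At moss: go left to yew.
    At yew: go left to fir.
      fir is a leaf — visit fir.
    Visit yew.
    At yew: no right child.
  Visit moss.
  At moss: no right child.
Visit tulip.
At tulip: go right to reed.
  At reed: go left to ash.
    At ash: no left child.
    Visit ash.
    At ash: go right to aster.
      aster is a leaf — visit aster.
  Visit reed.
  At reed: go right to teak.
    At teak: no left child.
    Visit teak.
    At teak: go right to iris.
      At iris: go left to fern.
        fern is a leaf — visit fern.
      Visit iris.
      At iris: no right child.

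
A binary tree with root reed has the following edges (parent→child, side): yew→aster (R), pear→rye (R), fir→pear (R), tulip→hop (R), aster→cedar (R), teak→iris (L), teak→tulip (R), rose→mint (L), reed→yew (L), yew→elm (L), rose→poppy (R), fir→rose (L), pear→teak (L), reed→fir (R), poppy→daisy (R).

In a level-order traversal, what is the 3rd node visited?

fir

Level-order visits nodes level by level from the root, left to right within each level.
Level 0: reed
Level 1: yew, fir
Level 2: elm, aster, rose, pear
Level 3: cedar, mint, poppy, teak, rye
Level 4: daisy, iris, tulip
Level 5: hop
Full level-order sequence: reed, yew, fir, elm, aster, rose, pear, cedar, mint, poppy, teak, rye, daisy, iris, tulip, hop.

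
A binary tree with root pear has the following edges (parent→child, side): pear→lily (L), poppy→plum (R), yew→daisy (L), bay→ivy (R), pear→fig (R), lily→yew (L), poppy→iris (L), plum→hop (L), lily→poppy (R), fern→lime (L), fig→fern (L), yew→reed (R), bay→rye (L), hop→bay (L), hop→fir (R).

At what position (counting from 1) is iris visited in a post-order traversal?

4

Post-order visits the left subtree, then the right subtree, then the node.
At pear: go left to lily.
  At lily: go left to yew.
    At yew: go left to daisy.
      daisy is a leaf — visit daisy.
    At yew: go right to reed.
      reed is a leaf — visit reed.
    Visit yew.
  At lily: go right to poppy.
    At poppy: go left to iris.
      iris is a leaf — visit iris.
    At poppy: go right to plum.
      At plum: go left to hop.
        At hop: go left to bay.
          At bay: go left to rye.
            rye is a leaf — visit rye.
          At bay: go right to ivy.
            ivy is a leaf — visit ivy.
          Visit bay.
        At hop: go right to fir.
          fir is a leaf — visit fir.
        Visit hop.
      At plum: no right child.
      Visit plum.
    Visit poppy.
  Visit lily.
At pear: go right to fig.
  At fig: go left to fern.
    At fern: go left to lime.
      lime is a leaf — visit lime.
    At fern: no right child.
    Visit fern.
  At fig: no right child.
  Visit fig.
Visit pear.
Full post-order sequence: daisy, reed, yew, iris, rye, ivy, bay, fir, hop, plum, poppy, lily, lime, fern, fig, pear.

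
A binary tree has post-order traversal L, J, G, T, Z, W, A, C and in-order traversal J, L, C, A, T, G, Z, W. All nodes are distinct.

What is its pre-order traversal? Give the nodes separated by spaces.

The last element of post-order is the root; it splits in-order into left and right subtrees.
Root C: left subtree has 2 nodes {J, L}, right has 5 {A, T, G, Z, W}.
  Root J: left subtree has 0 nodes { }, right has 1 {L}.
  Root A: left subtree has 0 nodes { }, right has 4 {T, G, Z, W}.
    Root W: left subtree has 3 nodes {T, G, Z}, right has 0 { }.
      Root Z: left subtree has 2 nodes {T, G}, right has 0 { }.
        Root T: left subtree has 0 nodes { }, right has 1 {G}.

C J L A W Z T G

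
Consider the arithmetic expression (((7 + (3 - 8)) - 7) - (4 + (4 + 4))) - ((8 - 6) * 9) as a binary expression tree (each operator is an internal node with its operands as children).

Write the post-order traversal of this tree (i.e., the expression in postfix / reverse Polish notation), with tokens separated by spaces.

Post-order on an expression tree gives postfix notation: for each operator, emit left operand, right operand, then the operator.

7 3 8 - + 7 - 4 4 4 + + - 8 6 - 9 * -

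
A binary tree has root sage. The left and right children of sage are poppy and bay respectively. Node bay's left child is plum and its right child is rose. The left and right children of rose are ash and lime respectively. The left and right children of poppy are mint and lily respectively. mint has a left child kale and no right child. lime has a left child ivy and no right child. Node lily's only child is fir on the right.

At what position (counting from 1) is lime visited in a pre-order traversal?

11

Pre-order visits the node, then its left subtree, then its right subtree.
Visit sage.
At sage: go left to poppy.
  Visit poppy.
  At poppy: go left to mint.
    Visit mint.
    At mint: go left to kale.
      kale is a leaf — visit kale.
    At mint: no right child.
  At poppy: go right to lily.
    Visit lily.
    At lily: no left child.
    At lily: go right to fir.
      fir is a leaf — visit fir.
At sage: go right to bay.
  Visit bay.
  At bay: go left to plum.
    plum is a leaf — visit plum.
  At bay: go right to rose.
    Visit rose.
    At rose: go left to ash.
      ash is a leaf — visit ash.
    At rose: go right to lime.
      Visit lime.
      At lime: go left to ivy.
        ivy is a leaf — visit ivy.
      At lime: no right child.
Full pre-order sequence: sage, poppy, mint, kale, lily, fir, bay, plum, rose, ash, lime, ivy.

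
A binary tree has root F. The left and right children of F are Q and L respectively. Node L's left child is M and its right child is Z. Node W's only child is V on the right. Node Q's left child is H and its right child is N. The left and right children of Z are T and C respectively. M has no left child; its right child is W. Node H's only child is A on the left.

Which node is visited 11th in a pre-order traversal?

Pre-order visits the node, then its left subtree, then its right subtree.
Visit F.
At F: go left to Q.
  Visit Q.
  At Q: go left to H.
    Visit H.
    At H: go left to A.
      A is a leaf — visit A.
    At H: no right child.
  At Q: go right to N.
    N is a leaf — visit N.
At F: go right to L.
  Visit L.
  At L: go left to M.
    Visit M.
    At M: no left child.
    At M: go right to W.
      Visit W.
      At W: no left child.
      At W: go right to V.
        V is a leaf — visit V.
  At L: go right to Z.
    Visit Z.
    At Z: go left to T.
      T is a leaf — visit T.
    At Z: go right to C.
      C is a leaf — visit C.
Full pre-order sequence: F, Q, H, A, N, L, M, W, V, Z, T, C.

T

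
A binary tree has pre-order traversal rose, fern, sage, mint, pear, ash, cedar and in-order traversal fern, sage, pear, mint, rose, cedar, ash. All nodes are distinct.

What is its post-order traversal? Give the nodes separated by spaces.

The first element of pre-order is the root; it splits in-order into left and right subtrees.
Root rose: left subtree has 4 nodes {fern, sage, pear, mint}, right has 2 {cedar, ash}.
  Root fern: left subtree has 0 nodes { }, right has 3 {sage, pear, mint}.
    Root sage: left subtree has 0 nodes { }, right has 2 {pear, mint}.
      Root mint: left subtree has 1 node {pear}, right has 0 { }.
  Root ash: left subtree has 1 node {cedar}, right has 0 { }.

pear mint sage fern cedar ash rose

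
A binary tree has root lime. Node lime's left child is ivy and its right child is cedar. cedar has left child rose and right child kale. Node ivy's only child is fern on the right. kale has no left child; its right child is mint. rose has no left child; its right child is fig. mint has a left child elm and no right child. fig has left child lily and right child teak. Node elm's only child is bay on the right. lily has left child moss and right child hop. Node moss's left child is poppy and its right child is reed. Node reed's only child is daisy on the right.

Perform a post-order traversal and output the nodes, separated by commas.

fern, ivy, poppy, daisy, reed, moss, hop, lily, teak, fig, rose, bay, elm, mint, kale, cedar, lime

Post-order visits the left subtree, then the right subtree, then the node.
At lime: go left to ivy.
  At ivy: no left child.
  At ivy: go right to fern.
    fern is a leaf — visit fern.
  Visit ivy.
At lime: go right to cedar.
  At cedar: go left to rose.
    At rose: no left child.
    At rose: go right to fig.
      At fig: go left to lily.
        At lily: go left to moss.
          At moss: go left to poppy.
            poppy is a leaf — visit poppy.
          At moss: go right to reed.
            At reed: no left child.
            At reed: go right to daisy.
              daisy is a leaf — visit daisy.
            Visit reed.
          Visit moss.
        At lily: go right to hop.
          hop is a leaf — visit hop.
        Visit lily.
      At fig: go right to teak.
        teak is a leaf — visit teak.
      Visit fig.
    Visit rose.
  At cedar: go right to kale.
    At kale: no left child.
    At kale: go right to mint.
      At mint: go left to elm.
        At elm: no left child.
        At elm: go right to bay.
          bay is a leaf — visit bay.
        Visit elm.
      At mint: no right child.
      Visit mint.
    Visit kale.
  Visit cedar.
Visit lime.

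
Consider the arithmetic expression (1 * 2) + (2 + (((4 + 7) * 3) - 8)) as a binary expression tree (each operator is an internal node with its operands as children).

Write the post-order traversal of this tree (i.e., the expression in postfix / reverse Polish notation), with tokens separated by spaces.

1 2 * 2 4 7 + 3 * 8 - + +

Post-order on an expression tree gives postfix notation: for each operator, emit left operand, right operand, then the operator.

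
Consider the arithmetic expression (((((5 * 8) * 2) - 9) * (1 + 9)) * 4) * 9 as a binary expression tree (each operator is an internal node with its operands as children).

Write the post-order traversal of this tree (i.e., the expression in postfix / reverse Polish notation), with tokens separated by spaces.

5 8 * 2 * 9 - 1 9 + * 4 * 9 *

Post-order on an expression tree gives postfix notation: for each operator, emit left operand, right operand, then the operator.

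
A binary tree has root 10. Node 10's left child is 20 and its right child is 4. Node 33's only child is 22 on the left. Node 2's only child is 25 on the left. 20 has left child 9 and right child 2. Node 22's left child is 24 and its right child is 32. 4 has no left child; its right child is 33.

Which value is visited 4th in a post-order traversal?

Post-order visits the left subtree, then the right subtree, then the node.
At 10: go left to 20.
  At 20: go left to 9.
    9 is a leaf — visit 9.
  At 20: go right to 2.
    At 2: go left to 25.
      25 is a leaf — visit 25.
    At 2: no right child.
    Visit 2.
  Visit 20.
At 10: go right to 4.
  At 4: no left child.
  At 4: go right to 33.
    At 33: go left to 22.
      At 22: go left to 24.
        24 is a leaf — visit 24.
      At 22: go right to 32.
        32 is a leaf — visit 32.
      Visit 22.
    At 33: no right child.
    Visit 33.
  Visit 4.
Visit 10.
Full post-order sequence: 9, 25, 2, 20, 24, 32, 22, 33, 4, 10.

20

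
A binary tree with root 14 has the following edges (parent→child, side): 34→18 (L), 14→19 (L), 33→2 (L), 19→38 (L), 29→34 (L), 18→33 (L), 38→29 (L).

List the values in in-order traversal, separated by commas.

In-order visits the left subtree, then the node, then the right subtree.
At 14: go left to 19.
  At 19: go left to 38.
    At 38: go left to 29.
      At 29: go left to 34.
        At 34: go left to 18.
          At 18: go left to 33.
            At 33: go left to 2.
              2 is a leaf — visit 2.
            Visit 33.
            At 33: no right child.
          Visit 18.
          At 18: no right child.
        Visit 34.
        At 34: no right child.
      Visit 29.
      At 29: no right child.
    Visit 38.
    At 38: no right child.
  Visit 19.
  At 19: no right child.
Visit 14.
At 14: no right child.

2, 33, 18, 34, 29, 38, 19, 14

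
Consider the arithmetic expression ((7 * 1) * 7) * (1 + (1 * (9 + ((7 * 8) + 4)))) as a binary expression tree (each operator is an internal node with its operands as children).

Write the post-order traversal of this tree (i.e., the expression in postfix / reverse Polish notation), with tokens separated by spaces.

7 1 * 7 * 1 1 9 7 8 * 4 + + * + *

Post-order on an expression tree gives postfix notation: for each operator, emit left operand, right operand, then the operator.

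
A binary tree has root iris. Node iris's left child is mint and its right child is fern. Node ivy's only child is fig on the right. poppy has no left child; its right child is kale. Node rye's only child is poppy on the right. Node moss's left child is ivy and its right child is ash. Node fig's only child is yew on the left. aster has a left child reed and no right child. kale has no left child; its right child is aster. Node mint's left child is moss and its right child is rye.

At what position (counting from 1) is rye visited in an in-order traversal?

In-order visits the left subtree, then the node, then the right subtree.
At iris: go left to mint.
  At mint: go left to moss.
    At moss: go left to ivy.
      At ivy: no left child.
      Visit ivy.
      At ivy: go right to fig.
        At fig: go left to yew.
          yew is a leaf — visit yew.
        Visit fig.
        At fig: no right child.
    Visit moss.
    At moss: go right to ash.
      ash is a leaf — visit ash.
  Visit mint.
  At mint: go right to rye.
    At rye: no left child.
    Visit rye.
    At rye: go right to poppy.
      At poppy: no left child.
      Visit poppy.
      At poppy: go right to kale.
        At kale: no left child.
        Visit kale.
        At kale: go right to aster.
          At aster: go left to reed.
            reed is a leaf — visit reed.
          Visit aster.
          At aster: no right child.
Visit iris.
At iris: go right to fern.
  fern is a leaf — visit fern.
Full in-order sequence: ivy, yew, fig, moss, ash, mint, rye, poppy, kale, reed, aster, iris, fern.

7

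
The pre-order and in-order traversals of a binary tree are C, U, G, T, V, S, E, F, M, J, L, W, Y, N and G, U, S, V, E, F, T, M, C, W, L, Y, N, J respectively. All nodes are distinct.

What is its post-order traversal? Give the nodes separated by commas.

G, S, F, E, V, M, T, U, W, N, Y, L, J, C

The first element of pre-order is the root; it splits in-order into left and right subtrees.
Root C: left subtree has 8 nodes {G, U, S, V, E, F, T, M}, right has 5 {W, L, Y, N, J}.
  Root U: left subtree has 1 node {G}, right has 6 {S, V, E, F, T, M}.
    Root T: left subtree has 4 nodes {S, V, E, F}, right has 1 {M}.
      Root V: left subtree has 1 node {S}, right has 2 {E, F}.
        Root E: left subtree has 0 nodes { }, right has 1 {F}.
  Root J: left subtree has 4 nodes {W, L, Y, N}, right has 0 { }.
    Root L: left subtree has 1 node {W}, right has 2 {Y, N}.
      Root Y: left subtree has 0 nodes { }, right has 1 {N}.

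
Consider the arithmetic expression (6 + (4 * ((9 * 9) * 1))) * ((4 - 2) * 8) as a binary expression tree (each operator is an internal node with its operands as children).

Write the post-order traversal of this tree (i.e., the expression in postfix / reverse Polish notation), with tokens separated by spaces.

Post-order on an expression tree gives postfix notation: for each operator, emit left operand, right operand, then the operator.

6 4 9 9 * 1 * * + 4 2 - 8 * *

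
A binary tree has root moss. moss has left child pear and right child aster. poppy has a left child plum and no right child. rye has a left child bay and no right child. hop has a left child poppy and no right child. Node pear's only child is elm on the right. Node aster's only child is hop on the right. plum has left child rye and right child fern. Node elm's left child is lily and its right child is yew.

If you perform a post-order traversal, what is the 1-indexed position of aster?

Post-order visits the left subtree, then the right subtree, then the node.
At moss: go left to pear.
  At pear: no left child.
  At pear: go right to elm.
    At elm: go left to lily.
      lily is a leaf — visit lily.
    At elm: go right to yew.
      yew is a leaf — visit yew.
    Visit elm.
  Visit pear.
At moss: go right to aster.
  At aster: no left child.
  At aster: go right to hop.
    At hop: go left to poppy.
      At poppy: go left to plum.
        At plum: go left to rye.
          At rye: go left to bay.
            bay is a leaf — visit bay.
          At rye: no right child.
          Visit rye.
        At plum: go right to fern.
          fern is a leaf — visit fern.
        Visit plum.
      At poppy: no right child.
      Visit poppy.
    At hop: no right child.
    Visit hop.
  Visit aster.
Visit moss.
Full post-order sequence: lily, yew, elm, pear, bay, rye, fern, plum, poppy, hop, aster, moss.

11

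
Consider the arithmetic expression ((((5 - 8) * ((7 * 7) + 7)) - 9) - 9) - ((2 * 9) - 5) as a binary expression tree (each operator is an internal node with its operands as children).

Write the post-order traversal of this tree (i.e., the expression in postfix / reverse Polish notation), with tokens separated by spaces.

5 8 - 7 7 * 7 + * 9 - 9 - 2 9 * 5 - -

Post-order on an expression tree gives postfix notation: for each operator, emit left operand, right operand, then the operator.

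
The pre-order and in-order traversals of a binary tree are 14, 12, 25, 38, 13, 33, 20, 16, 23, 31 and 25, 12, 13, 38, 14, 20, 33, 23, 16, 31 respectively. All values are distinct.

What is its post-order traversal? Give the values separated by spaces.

The first element of pre-order is the root; it splits in-order into left and right subtrees.
Root 14: left subtree has 4 nodes {25, 12, 13, 38}, right has 5 {20, 33, 23, 16, 31}.
  Root 12: left subtree has 1 node {25}, right has 2 {13, 38}.
    Root 38: left subtree has 1 node {13}, right has 0 { }.
  Root 33: left subtree has 1 node {20}, right has 3 {23, 16, 31}.
    Root 16: left subtree has 1 node {23}, right has 1 {31}.

25 13 38 12 20 23 31 16 33 14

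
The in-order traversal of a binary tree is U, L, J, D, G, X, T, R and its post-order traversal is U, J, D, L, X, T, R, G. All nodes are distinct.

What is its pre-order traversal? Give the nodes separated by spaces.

G L U D J R T X

The last element of post-order is the root; it splits in-order into left and right subtrees.
Root G: left subtree has 4 nodes {U, L, J, D}, right has 3 {X, T, R}.
  Root L: left subtree has 1 node {U}, right has 2 {J, D}.
    Root D: left subtree has 1 node {J}, right has 0 { }.
  Root R: left subtree has 2 nodes {X, T}, right has 0 { }.
    Root T: left subtree has 1 node {X}, right has 0 { }.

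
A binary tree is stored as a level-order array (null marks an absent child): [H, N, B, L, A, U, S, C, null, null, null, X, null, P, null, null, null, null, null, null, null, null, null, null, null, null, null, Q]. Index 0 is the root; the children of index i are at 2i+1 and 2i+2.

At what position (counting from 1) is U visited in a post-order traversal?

6

Post-order visits the left subtree, then the right subtree, then the node.
At H: go left to N.
  At N: go left to L.
    At L: go left to C.
      C is a leaf — visit C.
    At L: no right child.
    Visit L.
  At N: go right to A.
    A is a leaf — visit A.
  Visit N.
At H: go right to B.
  At B: go left to U.
    At U: go left to X.
      X is a leaf — visit X.
    At U: no right child.
    Visit U.
  At B: go right to S.
    At S: go left to P.
      At P: go left to Q.
        Q is a leaf — visit Q.
      At P: no right child.
      Visit P.
    At S: no right child.
    Visit S.
  Visit B.
Visit H.
Full post-order sequence: C, L, A, N, X, U, Q, P, S, B, H.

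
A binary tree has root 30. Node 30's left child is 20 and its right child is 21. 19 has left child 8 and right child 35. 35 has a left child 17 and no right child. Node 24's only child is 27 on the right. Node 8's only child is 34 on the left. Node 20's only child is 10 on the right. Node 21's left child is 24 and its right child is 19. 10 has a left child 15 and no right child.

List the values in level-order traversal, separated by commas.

Level-order visits nodes level by level from the root, left to right within each level.
Level 0: 30
Level 1: 20, 21
Level 2: 10, 24, 19
Level 3: 15, 27, 8, 35
Level 4: 34, 17

30, 20, 21, 10, 24, 19, 15, 27, 8, 35, 34, 17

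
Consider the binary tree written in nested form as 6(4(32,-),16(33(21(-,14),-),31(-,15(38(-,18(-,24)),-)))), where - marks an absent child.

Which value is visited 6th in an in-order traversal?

33

In-order visits the left subtree, then the node, then the right subtree.
At 6: go left to 4.
  At 4: go left to 32.
    32 is a leaf — visit 32.
  Visit 4.
  At 4: no right child.
Visit 6.
At 6: go right to 16.
  At 16: go left to 33.
    At 33: go left to 21.
      At 21: no left child.
      Visit 21.
      At 21: go right to 14.
        14 is a leaf — visit 14.
    Visit 33.
    At 33: no right child.
  Visit 16.
  At 16: go right to 31.
    At 31: no left child.
    Visit 31.
    At 31: go right to 15.
      At 15: go left to 38.
        At 38: no left child.
        Visit 38.
        At 38: go right to 18.
          At 18: no left child.
          Visit 18.
          At 18: go right to 24.
            24 is a leaf — visit 24.
      Visit 15.
      At 15: no right child.
Full in-order sequence: 32, 4, 6, 21, 14, 33, 16, 31, 38, 18, 24, 15.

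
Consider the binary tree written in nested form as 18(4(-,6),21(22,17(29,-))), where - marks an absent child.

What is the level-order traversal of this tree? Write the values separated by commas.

Level-order visits nodes level by level from the root, left to right within each level.
Level 0: 18
Level 1: 4, 21
Level 2: 6, 22, 17
Level 3: 29

18, 4, 21, 6, 22, 17, 29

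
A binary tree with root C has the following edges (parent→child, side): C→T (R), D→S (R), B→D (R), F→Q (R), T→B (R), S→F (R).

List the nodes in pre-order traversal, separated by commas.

Pre-order visits the node, then its left subtree, then its right subtree.
Visit C.
At C: no left child.
At C: go right to T.
  Visit T.
  At T: no left child.
  At T: go right to B.
    Visit B.
    At B: no left child.
    At B: go right to D.
      Visit D.
      At D: no left child.
      At D: go right to S.
        Visit S.
        At S: no left child.
        At S: go right to F.
          Visit F.
          At F: no left child.
          At F: go right to Q.
            Q is a leaf — visit Q.

C, T, B, D, S, F, Q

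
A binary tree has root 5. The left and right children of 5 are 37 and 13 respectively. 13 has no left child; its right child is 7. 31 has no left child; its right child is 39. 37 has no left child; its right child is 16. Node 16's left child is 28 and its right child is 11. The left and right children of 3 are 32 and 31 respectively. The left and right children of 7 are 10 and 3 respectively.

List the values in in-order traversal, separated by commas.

37, 28, 16, 11, 5, 13, 10, 7, 32, 3, 31, 39

In-order visits the left subtree, then the node, then the right subtree.
At 5: go left to 37.
  At 37: no left child.
  Visit 37.
  At 37: go right to 16.
    At 16: go left to 28.
      28 is a leaf — visit 28.
    Visit 16.
    At 16: go right to 11.
      11 is a leaf — visit 11.
Visit 5.
At 5: go right to 13.
  At 13: no left child.
  Visit 13.
  At 13: go right to 7.
    At 7: go left to 10.
      10 is a leaf — visit 10.
    Visit 7.
    At 7: go right to 3.
      At 3: go left to 32.
        32 is a leaf — visit 32.
      Visit 3.
      At 3: go right to 31.
        At 31: no left child.
        Visit 31.
        At 31: go right to 39.
          39 is a leaf — visit 39.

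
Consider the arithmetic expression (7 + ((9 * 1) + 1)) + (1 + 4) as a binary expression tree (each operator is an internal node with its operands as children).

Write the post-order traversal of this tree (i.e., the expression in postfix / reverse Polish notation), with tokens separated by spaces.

7 9 1 * 1 + + 1 4 + +

Post-order on an expression tree gives postfix notation: for each operator, emit left operand, right operand, then the operator.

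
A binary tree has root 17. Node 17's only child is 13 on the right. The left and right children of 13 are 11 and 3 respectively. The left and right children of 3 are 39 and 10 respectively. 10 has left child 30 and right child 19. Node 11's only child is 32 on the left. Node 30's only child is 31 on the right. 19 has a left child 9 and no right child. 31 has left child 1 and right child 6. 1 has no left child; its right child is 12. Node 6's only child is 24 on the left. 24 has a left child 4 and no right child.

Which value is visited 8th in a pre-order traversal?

30

Pre-order visits the node, then its left subtree, then its right subtree.
Visit 17.
At 17: no left child.
At 17: go right to 13.
  Visit 13.
  At 13: go left to 11.
    Visit 11.
    At 11: go left to 32.
      32 is a leaf — visit 32.
    At 11: no right child.
  At 13: go right to 3.
    Visit 3.
    At 3: go left to 39.
      39 is a leaf — visit 39.
    At 3: go right to 10.
      Visit 10.
      At 10: go left to 30.
        Visit 30.
        At 30: no left child.
        At 30: go right to 31.
          Visit 31.
          At 31: go left to 1.
            Visit 1.
            At 1: no left child.
            At 1: go right to 12.
              12 is a leaf — visit 12.
          At 31: go right to 6.
            Visit 6.
            At 6: go left to 24.
              Visit 24.
              At 24: go left to 4.
                4 is a leaf — visit 4.
              At 24: no right child.
            At 6: no right child.
      At 10: go right to 19.
        Visit 19.
        At 19: go left to 9.
          9 is a leaf — visit 9.
        At 19: no right child.
Full pre-order sequence: 17, 13, 11, 32, 3, 39, 10, 30, 31, 1, 12, 6, 24, 4, 19, 9.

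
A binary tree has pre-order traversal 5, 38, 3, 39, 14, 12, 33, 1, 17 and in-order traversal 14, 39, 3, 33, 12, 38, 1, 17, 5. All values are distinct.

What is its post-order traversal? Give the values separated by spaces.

The first element of pre-order is the root; it splits in-order into left and right subtrees.
Root 5: left subtree has 8 nodes {14, 39, 3, 33, 12, 38, 1, 17}, right has 0 { }.
  Root 38: left subtree has 5 nodes {14, 39, 3, 33, 12}, right has 2 {1, 17}.
    Root 3: left subtree has 2 nodes {14, 39}, right has 2 {33, 12}.
      Root 39: left subtree has 1 node {14}, right has 0 { }.
      Root 12: left subtree has 1 node {33}, right has 0 { }.
    Root 1: left subtree has 0 nodes { }, right has 1 {17}.

14 39 33 12 3 17 1 38 5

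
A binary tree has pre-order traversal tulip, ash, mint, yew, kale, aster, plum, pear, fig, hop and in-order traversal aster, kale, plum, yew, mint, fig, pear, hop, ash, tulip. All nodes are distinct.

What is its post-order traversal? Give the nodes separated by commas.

The first element of pre-order is the root; it splits in-order into left and right subtrees.
Root tulip: left subtree has 9 nodes {aster, kale, plum, yew, mint, fig, pear, hop, ash}, right has 0 { }.
  Root ash: left subtree has 8 nodes {aster, kale, plum, yew, mint, fig, pear, hop}, right has 0 { }.
    Root mint: left subtree has 4 nodes {aster, kale, plum, yew}, right has 3 {fig, pear, hop}.
      Root yew: left subtree has 3 nodes {aster, kale, plum}, right has 0 { }.
        Root kale: left subtree has 1 node {aster}, right has 1 {plum}.
      Root pear: left subtree has 1 node {fig}, right has 1 {hop}.

aster, plum, kale, yew, fig, hop, pear, mint, ash, tulip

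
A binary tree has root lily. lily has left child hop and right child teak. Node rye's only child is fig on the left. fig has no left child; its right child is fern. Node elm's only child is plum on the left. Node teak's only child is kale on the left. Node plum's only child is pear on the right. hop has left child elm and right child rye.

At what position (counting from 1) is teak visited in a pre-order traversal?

Pre-order visits the node, then its left subtree, then its right subtree.
Visit lily.
At lily: go left to hop.
  Visit hop.
  At hop: go left to elm.
    Visit elm.
    At elm: go left to plum.
      Visit plum.
      At plum: no left child.
      At plum: go right to pear.
        pear is a leaf — visit pear.
    At elm: no right child.
  At hop: go right to rye.
    Visit rye.
    At rye: go left to fig.
      Visit fig.
      At fig: no left child.
      At fig: go right to fern.
        fern is a leaf — visit fern.
    At rye: no right child.
At lily: go right to teak.
  Visit teak.
  At teak: go left to kale.
    kale is a leaf — visit kale.
  At teak: no right child.
Full pre-order sequence: lily, hop, elm, plum, pear, rye, fig, fern, teak, kale.

9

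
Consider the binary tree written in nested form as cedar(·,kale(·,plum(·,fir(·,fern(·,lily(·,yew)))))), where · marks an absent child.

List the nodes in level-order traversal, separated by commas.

cedar, kale, plum, fir, fern, lily, yew

Level-order visits nodes level by level from the root, left to right within each level.
Level 0: cedar
Level 1: kale
Level 2: plum
Level 3: fir
Level 4: fern
Level 5: lily
Level 6: yew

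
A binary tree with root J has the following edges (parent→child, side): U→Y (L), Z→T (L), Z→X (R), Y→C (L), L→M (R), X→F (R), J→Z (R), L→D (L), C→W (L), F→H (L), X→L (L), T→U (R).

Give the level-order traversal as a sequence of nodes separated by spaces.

Level-order visits nodes level by level from the root, left to right within each level.
Level 0: J
Level 1: Z
Level 2: T, X
Level 3: U, L, F
Level 4: Y, D, M, H
Level 5: C
Level 6: W

J Z T X U L F Y D M H C W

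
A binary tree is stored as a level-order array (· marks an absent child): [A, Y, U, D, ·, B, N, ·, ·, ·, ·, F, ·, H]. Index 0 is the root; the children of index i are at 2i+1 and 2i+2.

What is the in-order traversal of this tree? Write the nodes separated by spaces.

D Y A F B U H N

In-order visits the left subtree, then the node, then the right subtree.
At A: go left to Y.
  At Y: go left to D.
    D is a leaf — visit D.
  Visit Y.
  At Y: no right child.
Visit A.
At A: go right to U.
  At U: go left to B.
    At B: go left to F.
      F is a leaf — visit F.
    Visit B.
    At B: no right child.
  Visit U.
  At U: go right to N.
    At N: go left to H.
      H is a leaf — visit H.
    Visit N.
    At N: no right child.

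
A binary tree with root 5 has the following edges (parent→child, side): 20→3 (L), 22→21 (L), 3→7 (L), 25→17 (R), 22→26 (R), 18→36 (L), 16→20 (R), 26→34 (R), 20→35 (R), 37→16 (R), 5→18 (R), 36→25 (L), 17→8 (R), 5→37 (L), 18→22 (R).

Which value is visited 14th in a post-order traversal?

Post-order visits the left subtree, then the right subtree, then the node.
At 5: go left to 37.
  At 37: no left child.
  At 37: go right to 16.
    At 16: no left child.
    At 16: go right to 20.
      At 20: go left to 3.
        At 3: go left to 7.
          7 is a leaf — visit 7.
        At 3: no right child.
        Visit 3.
      At 20: go right to 35.
        35 is a leaf — visit 35.
      Visit 20.
    Visit 16.
  Visit 37.
At 5: go right to 18.
  At 18: go left to 36.
    At 36: go left to 25.
      At 25: no left child.
      At 25: go right to 17.
        At 17: no left child.
        At 17: go right to 8.
          8 is a leaf — visit 8.
        Visit 17.
      Visit 25.
    At 36: no right child.
    Visit 36.
  At 18: go right to 22.
    At 22: go left to 21.
      21 is a leaf — visit 21.
    At 22: go right to 26.
      At 26: no left child.
      At 26: go right to 34.
        34 is a leaf — visit 34.
      Visit 26.
    Visit 22.
  Visit 18.
Visit 5.
Full post-order sequence: 7, 3, 35, 20, 16, 37, 8, 17, 25, 36, 21, 34, 26, 22, 18, 5.

22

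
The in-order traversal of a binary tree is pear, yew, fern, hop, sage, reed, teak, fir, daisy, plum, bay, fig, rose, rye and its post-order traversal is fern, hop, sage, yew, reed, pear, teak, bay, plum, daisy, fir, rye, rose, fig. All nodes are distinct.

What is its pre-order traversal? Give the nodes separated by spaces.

The last element of post-order is the root; it splits in-order into left and right subtrees.
Root fig: left subtree has 11 nodes {pear, yew, fern, hop, sage, reed, teak, fir, daisy, plum, bay}, right has 2 {rose, rye}.
  Root fir: left subtree has 7 nodes {pear, yew, fern, hop, sage, reed, teak}, right has 3 {daisy, plum, bay}.
    Root teak: left subtree has 6 nodes {pear, yew, fern, hop, sage, reed}, right has 0 { }.
      Root pear: left subtree has 0 nodes { }, right has 5 {yew, fern, hop, sage, reed}.
        Root reed: left subtree has 4 nodes {yew, fern, hop, sage}, right has 0 { }.
          Root yew: left subtree has 0 nodes { }, right has 3 {fern, hop, sage}.
            Root sage: left subtree has 2 nodes {fern, hop}, right has 0 { }.
              Root hop: left subtree has 1 node {fern}, right has 0 { }.
    Root daisy: left subtree has 0 nodes { }, right has 2 {plum, bay}.
      Root plum: left subtree has 0 nodes { }, right has 1 {bay}.
  Root rose: left subtree has 0 nodes { }, right has 1 {rye}.

fig fir teak pear reed yew sage hop fern daisy plum bay rose rye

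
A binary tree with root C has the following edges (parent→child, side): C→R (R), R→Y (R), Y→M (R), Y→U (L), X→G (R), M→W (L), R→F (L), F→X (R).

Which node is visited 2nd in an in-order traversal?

In-order visits the left subtree, then the node, then the right subtree.
At C: no left child.
Visit C.
At C: go right to R.
  At R: go left to F.
    At F: no left child.
    Visit F.
    At F: go right to X.
      At X: no left child.
      Visit X.
      At X: go right to G.
        G is a leaf — visit G.
  Visit R.
  At R: go right to Y.
    At Y: go left to U.
      U is a leaf — visit U.
    Visit Y.
    At Y: go right to M.
      At M: go left to W.
        W is a leaf — visit W.
      Visit M.
      At M: no right child.
Full in-order sequence: C, F, X, G, R, U, Y, W, M.

F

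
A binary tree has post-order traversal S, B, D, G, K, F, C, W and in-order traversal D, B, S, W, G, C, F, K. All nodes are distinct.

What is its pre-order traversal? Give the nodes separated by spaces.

The last element of post-order is the root; it splits in-order into left and right subtrees.
Root W: left subtree has 3 nodes {D, B, S}, right has 4 {G, C, F, K}.
  Root D: left subtree has 0 nodes { }, right has 2 {B, S}.
    Root B: left subtree has 0 nodes { }, right has 1 {S}.
  Root C: left subtree has 1 node {G}, right has 2 {F, K}.
    Root F: left subtree has 0 nodes { }, right has 1 {K}.

W D B S C G F K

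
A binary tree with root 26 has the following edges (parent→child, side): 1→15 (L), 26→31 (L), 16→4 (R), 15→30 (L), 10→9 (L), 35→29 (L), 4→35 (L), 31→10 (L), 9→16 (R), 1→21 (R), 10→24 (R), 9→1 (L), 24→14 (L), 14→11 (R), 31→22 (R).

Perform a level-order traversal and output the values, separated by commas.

Level-order visits nodes level by level from the root, left to right within each level.
Level 0: 26
Level 1: 31
Level 2: 10, 22
Level 3: 9, 24
Level 4: 1, 16, 14
Level 5: 15, 21, 4, 11
Level 6: 30, 35
Level 7: 29

26, 31, 10, 22, 9, 24, 1, 16, 14, 15, 21, 4, 11, 30, 35, 29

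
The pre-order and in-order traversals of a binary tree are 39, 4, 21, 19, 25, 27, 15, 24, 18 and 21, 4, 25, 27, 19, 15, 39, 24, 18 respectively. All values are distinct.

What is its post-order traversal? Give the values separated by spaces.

The first element of pre-order is the root; it splits in-order into left and right subtrees.
Root 39: left subtree has 6 nodes {21, 4, 25, 27, 19, 15}, right has 2 {24, 18}.
  Root 4: left subtree has 1 node {21}, right has 4 {25, 27, 19, 15}.
    Root 19: left subtree has 2 nodes {25, 27}, right has 1 {15}.
      Root 25: left subtree has 0 nodes { }, right has 1 {27}.
  Root 24: left subtree has 0 nodes { }, right has 1 {18}.

21 27 25 15 19 4 18 24 39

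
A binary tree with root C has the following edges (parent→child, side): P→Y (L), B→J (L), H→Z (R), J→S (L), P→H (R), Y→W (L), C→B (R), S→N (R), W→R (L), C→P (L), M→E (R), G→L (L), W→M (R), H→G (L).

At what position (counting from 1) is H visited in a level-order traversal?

5

Level-order visits nodes level by level from the root, left to right within each level.
Level 0: C
Level 1: P, B
Level 2: Y, H, J
Level 3: W, G, Z, S
Level 4: R, M, L, N
Level 5: E
Full level-order sequence: C, P, B, Y, H, J, W, G, Z, S, R, M, L, N, E.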